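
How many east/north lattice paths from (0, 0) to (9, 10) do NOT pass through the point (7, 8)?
Number of paths = 53768

Total paths from (0, 0) to (9, 10): C(19, 9) = 92378. Paths through (7, 8): (paths (0, 0) → (7, 8)) × (paths (7, 8) → (9, 10)) = C(15, 7) · C(4, 2) = 6435 · 6 = 38610. Avoidance count = 92378 − 38610 = 53768.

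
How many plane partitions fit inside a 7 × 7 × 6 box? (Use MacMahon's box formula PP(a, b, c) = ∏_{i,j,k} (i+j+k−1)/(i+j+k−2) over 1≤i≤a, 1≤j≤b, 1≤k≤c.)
PP(7, 7, 6) = 872299918503728

Evaluate the triple product over i = 1..7, j = 1..7, k = 1..6. The factors are (2/1) · (3/2) · (4/3) · (5/4) · (6/5) · (7/6) · (3/2) · (4/3) · … (294 factors total). The numerators and denominators telescope so the product is an integer; carrying out the multiplication exactly gives PP(7, 7, 6) = 872299918503728.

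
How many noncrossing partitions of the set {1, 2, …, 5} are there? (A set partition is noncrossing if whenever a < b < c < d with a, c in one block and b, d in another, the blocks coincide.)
C_5 = 42

These noncrossing partitions are counted by the Catalan number C_n = (1/(n + 1)) · C(2n, n). For n = 5: C_5 = (1/6) · C(10, 5) = 252/6 = 42.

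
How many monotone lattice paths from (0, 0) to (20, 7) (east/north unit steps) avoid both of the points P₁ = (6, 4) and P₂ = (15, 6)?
Number of paths = 488946

Inclusion–exclusion. Total paths: C(27, 20) = 888030. Through P₁: C(10, 6)·C(17, 14) = 142800. Through P₂: C(21, 15)·C(6, 5) = 325584. Since P₁ is strictly southwest of P₂, a monotone path through both must visit P₁ then P₂; paths through both = C(10, 6)·C(11, 9)·C(6, 5) = 69300. Avoid both = 888030 − 142800 − 325584 + 69300 = 488946.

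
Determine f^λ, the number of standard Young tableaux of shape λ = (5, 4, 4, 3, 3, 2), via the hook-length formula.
# SYT of shape (5, 4, 4, 3, 3, 2) = 224478540

Hook-length formula: f^λ = n! / Π hook(c), product over all cells c of the Young diagram. For λ = (5, 4, 4, 3, 3, 2), n = 21 boxes. Hook lengths by row (left-to-right, top-to-bottom): [10, 9, 7, 4, 1]; [8, 7, 5, 2]; [7, 6, 4, 1]; [5, 4, 2]; [4, 3, 1]; [2, 1]. Product of hooks = 227598336000. So f^λ = 21! / 227598336000 = 51090942171709440000 / 227598336000 = 224478540.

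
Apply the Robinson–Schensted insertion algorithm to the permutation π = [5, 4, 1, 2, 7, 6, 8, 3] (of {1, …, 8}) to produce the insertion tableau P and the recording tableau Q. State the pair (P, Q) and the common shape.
P = [1, 2, 3, 8] / [4, 6] / [5, 7];  Q = [1, 4, 5, 7] / [2, 6] / [3, 8];  common shape = (4, 2, 2)

Row-insert the values π_1, π_2, … into P one at a time, bumping the leftmost entry strictly greater than the inserted value down to the next row. The recording tableau Q records, in position (i, j), the step at which that cell was added to P.
  Insert 5 (step 1): P = [5];  Q = [1]
  Insert 4 (step 2): P = [4] / [5];  Q = [1] / [2]
  Insert 1 (step 3): P = [1] / [4] / [5];  Q = [1] / [2] / [3]
  Insert 2 (step 4): P = [1, 2] / [4] / [5];  Q = [1, 4] / [2] / [3]
  Insert 7 (step 5): P = [1, 2, 7] / [4] / [5];  Q = [1, 4, 5] / [2] / [3]
  Insert 6 (step 6): P = [1, 2, 6] / [4, 7] / [5];  Q = [1, 4, 5] / [2, 6] / [3]
  Insert 8 (step 7): P = [1, 2, 6, 8] / [4, 7] / [5];  Q = [1, 4, 5, 7] / [2, 6] / [3]
  Insert 3 (step 8): P = [1, 2, 3, 8] / [4, 6] / [5, 7];  Q = [1, 4, 5, 7] / [2, 6] / [3, 8]
Final shape: (4, 2, 2).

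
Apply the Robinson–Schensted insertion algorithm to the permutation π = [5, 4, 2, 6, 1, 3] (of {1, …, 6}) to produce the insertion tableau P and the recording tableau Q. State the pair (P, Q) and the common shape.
P = [1, 3] / [2, 6] / [4] / [5];  Q = [1, 4] / [2, 6] / [3] / [5];  common shape = (2, 2, 1, 1)

Row-insert the values π_1, π_2, … into P one at a time, bumping the leftmost entry strictly greater than the inserted value down to the next row. The recording tableau Q records, in position (i, j), the step at which that cell was added to P.
  Insert 5 (step 1): P = [5];  Q = [1]
  Insert 4 (step 2): P = [4] / [5];  Q = [1] / [2]
  Insert 2 (step 3): P = [2] / [4] / [5];  Q = [1] / [2] / [3]
  Insert 6 (step 4): P = [2, 6] / [4] / [5];  Q = [1, 4] / [2] / [3]
  Insert 1 (step 5): P = [1, 6] / [2] / [4] / [5];  Q = [1, 4] / [2] / [3] / [5]
  Insert 3 (step 6): P = [1, 3] / [2, 6] / [4] / [5];  Q = [1, 4] / [2, 6] / [3] / [5]
Final shape: (2, 2, 1, 1).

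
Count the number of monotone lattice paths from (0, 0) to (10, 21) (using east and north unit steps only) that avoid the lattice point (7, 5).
Number of paths = 43584717

Total paths from (0, 0) to (10, 21): C(31, 10) = 44352165. Paths through (7, 5): (paths (0, 0) → (7, 5)) × (paths (7, 5) → (10, 21)) = C(12, 7) · C(19, 3) = 792 · 969 = 767448. Avoidance count = 44352165 − 767448 = 43584717.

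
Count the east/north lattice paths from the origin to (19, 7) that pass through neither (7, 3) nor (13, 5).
Number of paths = 293576

Inclusion–exclusion. Total paths: C(26, 19) = 657800. Through P₁: C(10, 7)·C(16, 12) = 218400. Through P₂: C(18, 13)·C(8, 6) = 239904. Since P₁ is strictly southwest of P₂, a monotone path through both must visit P₁ then P₂; paths through both = C(10, 7)·C(8, 6)·C(8, 6) = 94080. Avoid both = 657800 − 218400 − 239904 + 94080 = 293576.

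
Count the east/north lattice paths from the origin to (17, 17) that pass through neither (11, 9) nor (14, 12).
Number of paths = 1476506340

Inclusion–exclusion. Total paths: C(34, 17) = 2333606220. Through P₁: C(20, 11)·C(14, 6) = 504383880. Through P₂: C(26, 14)·C(8, 3) = 540831200. Since P₁ is strictly southwest of P₂, a monotone path through both must visit P₁ then P₂; paths through both = C(20, 11)·C(6, 3)·C(8, 3) = 188115200. Avoid both = 2333606220 − 504383880 − 540831200 + 188115200 = 1476506340.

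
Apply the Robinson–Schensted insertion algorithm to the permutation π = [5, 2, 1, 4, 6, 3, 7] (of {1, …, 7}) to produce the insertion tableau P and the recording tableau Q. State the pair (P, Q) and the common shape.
P = [1, 3, 6, 7] / [2, 4] / [5];  Q = [1, 4, 5, 7] / [2, 6] / [3];  common shape = (4, 2, 1)

Row-insert the values π_1, π_2, … into P one at a time, bumping the leftmost entry strictly greater than the inserted value down to the next row. The recording tableau Q records, in position (i, j), the step at which that cell was added to P.
  Insert 5 (step 1): P = [5];  Q = [1]
  Insert 2 (step 2): P = [2] / [5];  Q = [1] / [2]
  Insert 1 (step 3): P = [1] / [2] / [5];  Q = [1] / [2] / [3]
  Insert 4 (step 4): P = [1, 4] / [2] / [5];  Q = [1, 4] / [2] / [3]
  Insert 6 (step 5): P = [1, 4, 6] / [2] / [5];  Q = [1, 4, 5] / [2] / [3]
  Insert 3 (step 6): P = [1, 3, 6] / [2, 4] / [5];  Q = [1, 4, 5] / [2, 6] / [3]
  Insert 7 (step 7): P = [1, 3, 6, 7] / [2, 4] / [5];  Q = [1, 4, 5, 7] / [2, 6] / [3]
Final shape: (4, 2, 1).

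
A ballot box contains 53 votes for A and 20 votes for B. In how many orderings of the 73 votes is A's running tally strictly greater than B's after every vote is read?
Strict-lead orderings = 194294694637551816

Total orderings of the 73 votes with 53 for A: C(73, 53) = 429803415410341896. By the Bertrand ballot formula (Cycle Lemma / reflection principle), the number of orderings in which A is strictly ahead of B throughout is (p − q)/(p + q) · C(p + q, p) = (53 − 20)/(53 + 20) · 429803415410341896 = 194294694637551816.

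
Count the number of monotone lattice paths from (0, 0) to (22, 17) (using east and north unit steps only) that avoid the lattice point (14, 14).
Number of paths = 44401878810

Total paths from (0, 0) to (22, 17): C(39, 22) = 51021117810. Paths through (14, 14): (paths (0, 0) → (14, 14)) × (paths (14, 14) → (22, 17)) = C(28, 14) · C(11, 8) = 40116600 · 165 = 6619239000. Avoidance count = 51021117810 − 6619239000 = 44401878810.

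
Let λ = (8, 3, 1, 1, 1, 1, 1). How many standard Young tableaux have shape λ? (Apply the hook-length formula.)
# SYT of shape (8, 3, 1, 1, 1, 1, 1) = 115830

Hook-length formula: f^λ = n! / Π hook(c), product over all cells c of the Young diagram. For λ = (8, 3, 1, 1, 1, 1, 1), n = 16 boxes. Hook lengths by row (left-to-right, top-to-bottom): [14, 8, 7, 5, 4, 3, 2, 1]; [8, 2, 1]; [5]; [4]; [3]; [2]; [1]. Product of hooks = 180633600. So f^λ = 16! / 180633600 = 20922789888000 / 180633600 = 115830.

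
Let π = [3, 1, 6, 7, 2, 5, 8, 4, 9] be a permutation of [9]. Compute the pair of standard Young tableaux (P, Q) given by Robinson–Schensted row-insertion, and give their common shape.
P = [1, 2, 4, 8, 9] / [3, 5, 7] / [6];  Q = [1, 3, 4, 7, 9] / [2, 5, 6] / [8];  common shape = (5, 3, 1)

Row-insert the values π_1, π_2, … into P one at a time, bumping the leftmost entry strictly greater than the inserted value down to the next row. The recording tableau Q records, in position (i, j), the step at which that cell was added to P.
  Insert 3 (step 1): P = [3];  Q = [1]
  Insert 1 (step 2): P = [1] / [3];  Q = [1] / [2]
  Insert 6 (step 3): P = [1, 6] / [3];  Q = [1, 3] / [2]
  Insert 7 (step 4): P = [1, 6, 7] / [3];  Q = [1, 3, 4] / [2]
  Insert 2 (step 5): P = [1, 2, 7] / [3, 6];  Q = [1, 3, 4] / [2, 5]
  Insert 5 (step 6): P = [1, 2, 5] / [3, 6, 7];  Q = [1, 3, 4] / [2, 5, 6]
  Insert 8 (step 7): P = [1, 2, 5, 8] / [3, 6, 7];  Q = [1, 3, 4, 7] / [2, 5, 6]
  Insert 4 (step 8): P = [1, 2, 4, 8] / [3, 5, 7] / [6];  Q = [1, 3, 4, 7] / [2, 5, 6] / [8]
  Insert 9 (step 9): P = [1, 2, 4, 8, 9] / [3, 5, 7] / [6];  Q = [1, 3, 4, 7, 9] / [2, 5, 6] / [8]
Final shape: (5, 3, 1).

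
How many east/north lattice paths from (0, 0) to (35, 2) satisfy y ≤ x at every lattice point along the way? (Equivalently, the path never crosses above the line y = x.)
Number of paths = 629

By the reflection principle (André's argument), the number of monotone paths to (35, 2) with n ≤ m that never go above y = x is C(37, 35) − C(37, 36) = 666 − 37 = 629.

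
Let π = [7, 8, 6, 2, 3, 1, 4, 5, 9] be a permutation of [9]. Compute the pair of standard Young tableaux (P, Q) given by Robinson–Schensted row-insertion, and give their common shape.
P = [1, 3, 4, 5, 9] / [2, 8] / [6] / [7];  Q = [1, 2, 7, 8, 9] / [3, 5] / [4] / [6];  common shape = (5, 2, 1, 1)

Row-insert the values π_1, π_2, … into P one at a time, bumping the leftmost entry strictly greater than the inserted value down to the next row. The recording tableau Q records, in position (i, j), the step at which that cell was added to P.
  Insert 7 (step 1): P = [7];  Q = [1]
  Insert 8 (step 2): P = [7, 8];  Q = [1, 2]
  Insert 6 (step 3): P = [6, 8] / [7];  Q = [1, 2] / [3]
  Insert 2 (step 4): P = [2, 8] / [6] / [7];  Q = [1, 2] / [3] / [4]
  Insert 3 (step 5): P = [2, 3] / [6, 8] / [7];  Q = [1, 2] / [3, 5] / [4]
  Insert 1 (step 6): P = [1, 3] / [2, 8] / [6] / [7];  Q = [1, 2] / [3, 5] / [4] / [6]
  Insert 4 (step 7): P = [1, 3, 4] / [2, 8] / [6] / [7];  Q = [1, 2, 7] / [3, 5] / [4] / [6]
  Insert 5 (step 8): P = [1, 3, 4, 5] / [2, 8] / [6] / [7];  Q = [1, 2, 7, 8] / [3, 5] / [4] / [6]
  Insert 9 (step 9): P = [1, 3, 4, 5, 9] / [2, 8] / [6] / [7];  Q = [1, 2, 7, 8, 9] / [3, 5] / [4] / [6]
Final shape: (5, 2, 1, 1).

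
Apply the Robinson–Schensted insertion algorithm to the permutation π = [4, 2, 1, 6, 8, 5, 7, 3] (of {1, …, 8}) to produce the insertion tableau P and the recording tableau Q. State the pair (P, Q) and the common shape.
P = [1, 3, 7] / [2, 5, 8] / [4, 6];  Q = [1, 4, 5] / [2, 6, 7] / [3, 8];  common shape = (3, 3, 2)

Row-insert the values π_1, π_2, … into P one at a time, bumping the leftmost entry strictly greater than the inserted value down to the next row. The recording tableau Q records, in position (i, j), the step at which that cell was added to P.
  Insert 4 (step 1): P = [4];  Q = [1]
  Insert 2 (step 2): P = [2] / [4];  Q = [1] / [2]
  Insert 1 (step 3): P = [1] / [2] / [4];  Q = [1] / [2] / [3]
  Insert 6 (step 4): P = [1, 6] / [2] / [4];  Q = [1, 4] / [2] / [3]
  Insert 8 (step 5): P = [1, 6, 8] / [2] / [4];  Q = [1, 4, 5] / [2] / [3]
  Insert 5 (step 6): P = [1, 5, 8] / [2, 6] / [4];  Q = [1, 4, 5] / [2, 6] / [3]
  Insert 7 (step 7): P = [1, 5, 7] / [2, 6, 8] / [4];  Q = [1, 4, 5] / [2, 6, 7] / [3]
  Insert 3 (step 8): P = [1, 3, 7] / [2, 5, 8] / [4, 6];  Q = [1, 4, 5] / [2, 6, 7] / [3, 8]
Final shape: (3, 3, 2).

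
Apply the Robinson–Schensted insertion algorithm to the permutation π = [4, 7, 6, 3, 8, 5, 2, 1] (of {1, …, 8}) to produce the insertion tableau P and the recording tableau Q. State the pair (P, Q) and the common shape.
P = [1, 5, 8] / [2, 6] / [3] / [4] / [7];  Q = [1, 2, 5] / [3, 6] / [4] / [7] / [8];  common shape = (3, 2, 1, 1, 1)

Row-insert the values π_1, π_2, … into P one at a time, bumping the leftmost entry strictly greater than the inserted value down to the next row. The recording tableau Q records, in position (i, j), the step at which that cell was added to P.
  Insert 4 (step 1): P = [4];  Q = [1]
  Insert 7 (step 2): P = [4, 7];  Q = [1, 2]
  Insert 6 (step 3): P = [4, 6] / [7];  Q = [1, 2] / [3]
  Insert 3 (step 4): P = [3, 6] / [4] / [7];  Q = [1, 2] / [3] / [4]
  Insert 8 (step 5): P = [3, 6, 8] / [4] / [7];  Q = [1, 2, 5] / [3] / [4]
  Insert 5 (step 6): P = [3, 5, 8] / [4, 6] / [7];  Q = [1, 2, 5] / [3, 6] / [4]
  Insert 2 (step 7): P = [2, 5, 8] / [3, 6] / [4] / [7];  Q = [1, 2, 5] / [3, 6] / [4] / [7]
  Insert 1 (step 8): P = [1, 5, 8] / [2, 6] / [3] / [4] / [7];  Q = [1, 2, 5] / [3, 6] / [4] / [7] / [8]
Final shape: (3, 2, 1, 1, 1).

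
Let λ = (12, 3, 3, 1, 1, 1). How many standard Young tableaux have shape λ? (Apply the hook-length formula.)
# SYT of shape (12, 3, 3, 1, 1, 1) = 17556000

Hook-length formula: f^λ = n! / Π hook(c), product over all cells c of the Young diagram. For λ = (12, 3, 3, 1, 1, 1), n = 21 boxes. Hook lengths by row (left-to-right, top-to-bottom): [17, 13, 12, 9, 8, 7, 6, 5, 4, 3, 2, 1]; [7, 3, 2]; [6, 2, 1]; [3]; [2]; [1]. Product of hooks = 2910169866240. So f^λ = 21! / 2910169866240 = 51090942171709440000 / 2910169866240 = 17556000.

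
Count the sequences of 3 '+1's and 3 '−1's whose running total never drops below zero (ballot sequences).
C_3 = 5

These ballot sequences are counted by the Catalan number C_n = (1/(n + 1)) · C(2n, n). For n = 3: C_3 = (1/4) · C(6, 3) = 20/4 = 5.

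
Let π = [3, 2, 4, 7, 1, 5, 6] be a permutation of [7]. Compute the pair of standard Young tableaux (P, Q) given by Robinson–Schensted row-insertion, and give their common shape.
P = [1, 4, 5, 6] / [2, 7] / [3];  Q = [1, 3, 4, 7] / [2, 6] / [5];  common shape = (4, 2, 1)

Row-insert the values π_1, π_2, … into P one at a time, bumping the leftmost entry strictly greater than the inserted value down to the next row. The recording tableau Q records, in position (i, j), the step at which that cell was added to P.
  Insert 3 (step 1): P = [3];  Q = [1]
  Insert 2 (step 2): P = [2] / [3];  Q = [1] / [2]
  Insert 4 (step 3): P = [2, 4] / [3];  Q = [1, 3] / [2]
  Insert 7 (step 4): P = [2, 4, 7] / [3];  Q = [1, 3, 4] / [2]
  Insert 1 (step 5): P = [1, 4, 7] / [2] / [3];  Q = [1, 3, 4] / [2] / [5]
  Insert 5 (step 6): P = [1, 4, 5] / [2, 7] / [3];  Q = [1, 3, 4] / [2, 6] / [5]
  Insert 6 (step 7): P = [1, 4, 5, 6] / [2, 7] / [3];  Q = [1, 3, 4, 7] / [2, 6] / [5]
Final shape: (4, 2, 1).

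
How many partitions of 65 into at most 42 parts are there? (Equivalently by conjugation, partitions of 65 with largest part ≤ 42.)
p(65, parts ≤ 42) = 2008050

Use the recurrence p(n, m) = p(n, m−1) + p(n−m, m): either the largest part is < m (count p(n, m−1)) or the largest part is exactly m (remove one copy of m, count p(n−m, m)). With p(0, ·) = 1 this gives p(65, parts ≤ 42) = 2008050. (By conjugating Young diagrams, this also counts partitions of 65 into at most 42 parts.)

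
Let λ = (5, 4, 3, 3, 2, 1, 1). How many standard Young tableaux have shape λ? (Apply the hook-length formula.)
# SYT of shape (5, 4, 3, 3, 2, 1, 1) = 44089500

Hook-length formula: f^λ = n! / Π hook(c), product over all cells c of the Young diagram. For λ = (5, 4, 3, 3, 2, 1, 1), n = 19 boxes. Hook lengths by row (left-to-right, top-to-bottom): [11, 8, 6, 3, 1]; [9, 6, 4, 1]; [7, 4, 2]; [6, 3, 1]; [4, 1]; [2]; [1]. Product of hooks = 2759049216. So f^λ = 19! / 2759049216 = 121645100408832000 / 2759049216 = 44089500.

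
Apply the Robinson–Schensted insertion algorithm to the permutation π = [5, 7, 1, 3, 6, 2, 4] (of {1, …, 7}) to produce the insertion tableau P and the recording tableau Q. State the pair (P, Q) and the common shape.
P = [1, 2, 4] / [3, 6] / [5, 7];  Q = [1, 2, 5] / [3, 4] / [6, 7];  common shape = (3, 2, 2)

Row-insert the values π_1, π_2, … into P one at a time, bumping the leftmost entry strictly greater than the inserted value down to the next row. The recording tableau Q records, in position (i, j), the step at which that cell was added to P.
  Insert 5 (step 1): P = [5];  Q = [1]
  Insert 7 (step 2): P = [5, 7];  Q = [1, 2]
  Insert 1 (step 3): P = [1, 7] / [5];  Q = [1, 2] / [3]
  Insert 3 (step 4): P = [1, 3] / [5, 7];  Q = [1, 2] / [3, 4]
  Insert 6 (step 5): P = [1, 3, 6] / [5, 7];  Q = [1, 2, 5] / [3, 4]
  Insert 2 (step 6): P = [1, 2, 6] / [3, 7] / [5];  Q = [1, 2, 5] / [3, 4] / [6]
  Insert 4 (step 7): P = [1, 2, 4] / [3, 6] / [5, 7];  Q = [1, 2, 5] / [3, 4] / [6, 7]
Final shape: (3, 2, 2).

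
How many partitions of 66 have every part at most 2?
p(66, parts ≤ 2) = 34

Use the recurrence p(n, m) = p(n, m−1) + p(n−m, m): either the largest part is < m (count p(n, m−1)) or the largest part is exactly m (remove one copy of m, count p(n−m, m)). With p(0, ·) = 1 this gives p(66, parts ≤ 2) = 34. (By conjugating Young diagrams, this also counts partitions of 66 into at most 2 parts.)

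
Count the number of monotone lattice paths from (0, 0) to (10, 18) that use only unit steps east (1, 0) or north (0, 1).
Number of paths = 13123110

A monotone lattice path from (0, 0) to (10, 18) consists of 10 east steps and 18 north steps in some order, so it is determined by which 10 of the 28 steps are east. The count is C(28, 10) = 13123110.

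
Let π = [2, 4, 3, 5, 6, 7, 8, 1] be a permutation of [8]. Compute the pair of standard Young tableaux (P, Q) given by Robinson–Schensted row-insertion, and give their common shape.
P = [1, 3, 5, 6, 7, 8] / [2] / [4];  Q = [1, 2, 4, 5, 6, 7] / [3] / [8];  common shape = (6, 1, 1)

Row-insert the values π_1, π_2, … into P one at a time, bumping the leftmost entry strictly greater than the inserted value down to the next row. The recording tableau Q records, in position (i, j), the step at which that cell was added to P.
  Insert 2 (step 1): P = [2];  Q = [1]
  Insert 4 (step 2): P = [2, 4];  Q = [1, 2]
  Insert 3 (step 3): P = [2, 3] / [4];  Q = [1, 2] / [3]
  Insert 5 (step 4): P = [2, 3, 5] / [4];  Q = [1, 2, 4] / [3]
  Insert 6 (step 5): P = [2, 3, 5, 6] / [4];  Q = [1, 2, 4, 5] / [3]
  Insert 7 (step 6): P = [2, 3, 5, 6, 7] / [4];  Q = [1, 2, 4, 5, 6] / [3]
  Insert 8 (step 7): P = [2, 3, 5, 6, 7, 8] / [4];  Q = [1, 2, 4, 5, 6, 7] / [3]
  Insert 1 (step 8): P = [1, 3, 5, 6, 7, 8] / [2] / [4];  Q = [1, 2, 4, 5, 6, 7] / [3] / [8]
Final shape: (6, 1, 1).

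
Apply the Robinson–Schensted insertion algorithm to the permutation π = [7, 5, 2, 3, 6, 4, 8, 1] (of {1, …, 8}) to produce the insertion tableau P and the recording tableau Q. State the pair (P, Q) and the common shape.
P = [1, 3, 4, 8] / [2, 6] / [5] / [7];  Q = [1, 4, 5, 7] / [2, 6] / [3] / [8];  common shape = (4, 2, 1, 1)

Row-insert the values π_1, π_2, … into P one at a time, bumping the leftmost entry strictly greater than the inserted value down to the next row. The recording tableau Q records, in position (i, j), the step at which that cell was added to P.
  Insert 7 (step 1): P = [7];  Q = [1]
  Insert 5 (step 2): P = [5] / [7];  Q = [1] / [2]
  Insert 2 (step 3): P = [2] / [5] / [7];  Q = [1] / [2] / [3]
  Insert 3 (step 4): P = [2, 3] / [5] / [7];  Q = [1, 4] / [2] / [3]
  Insert 6 (step 5): P = [2, 3, 6] / [5] / [7];  Q = [1, 4, 5] / [2] / [3]
  Insert 4 (step 6): P = [2, 3, 4] / [5, 6] / [7];  Q = [1, 4, 5] / [2, 6] / [3]
  Insert 8 (step 7): P = [2, 3, 4, 8] / [5, 6] / [7];  Q = [1, 4, 5, 7] / [2, 6] / [3]
  Insert 1 (step 8): P = [1, 3, 4, 8] / [2, 6] / [5] / [7];  Q = [1, 4, 5, 7] / [2, 6] / [3] / [8]
Final shape: (4, 2, 1, 1).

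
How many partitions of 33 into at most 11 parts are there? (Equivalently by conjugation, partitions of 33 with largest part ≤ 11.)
p(33, parts ≤ 11) = 6751

Use the recurrence p(n, m) = p(n, m−1) + p(n−m, m): either the largest part is < m (count p(n, m−1)) or the largest part is exactly m (remove one copy of m, count p(n−m, m)). With p(0, ·) = 1 this gives p(33, parts ≤ 11) = 6751. (By conjugating Young diagrams, this also counts partitions of 33 into at most 11 parts.)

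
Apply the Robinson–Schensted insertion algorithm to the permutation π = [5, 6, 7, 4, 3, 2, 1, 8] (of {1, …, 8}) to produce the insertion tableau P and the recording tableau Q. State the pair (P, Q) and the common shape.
P = [1, 6, 7, 8] / [2] / [3] / [4] / [5];  Q = [1, 2, 3, 8] / [4] / [5] / [6] / [7];  common shape = (4, 1, 1, 1, 1)

Row-insert the values π_1, π_2, … into P one at a time, bumping the leftmost entry strictly greater than the inserted value down to the next row. The recording tableau Q records, in position (i, j), the step at which that cell was added to P.
  Insert 5 (step 1): P = [5];  Q = [1]
  Insert 6 (step 2): P = [5, 6];  Q = [1, 2]
  Insert 7 (step 3): P = [5, 6, 7];  Q = [1, 2, 3]
  Insert 4 (step 4): P = [4, 6, 7] / [5];  Q = [1, 2, 3] / [4]
  Insert 3 (step 5): P = [3, 6, 7] / [4] / [5];  Q = [1, 2, 3] / [4] / [5]
  Insert 2 (step 6): P = [2, 6, 7] / [3] / [4] / [5];  Q = [1, 2, 3] / [4] / [5] / [6]
  Insert 1 (step 7): P = [1, 6, 7] / [2] / [3] / [4] / [5];  Q = [1, 2, 3] / [4] / [5] / [6] / [7]
  Insert 8 (step 8): P = [1, 6, 7, 8] / [2] / [3] / [4] / [5];  Q = [1, 2, 3, 8] / [4] / [5] / [6] / [7]
Final shape: (4, 1, 1, 1, 1).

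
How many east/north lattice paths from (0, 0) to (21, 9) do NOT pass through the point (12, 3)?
Number of paths = 12029875

Total paths from (0, 0) to (21, 9): C(30, 21) = 14307150. Paths through (12, 3): (paths (0, 0) → (12, 3)) × (paths (12, 3) → (21, 9)) = C(15, 12) · C(15, 9) = 455 · 5005 = 2277275. Avoidance count = 14307150 − 2277275 = 12029875.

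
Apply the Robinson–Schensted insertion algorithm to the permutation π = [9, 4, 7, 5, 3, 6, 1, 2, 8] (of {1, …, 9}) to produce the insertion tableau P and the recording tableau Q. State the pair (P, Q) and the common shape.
P = [1, 2, 6, 8] / [3, 5] / [4] / [7] / [9];  Q = [1, 3, 6, 9] / [2, 8] / [4] / [5] / [7];  common shape = (4, 2, 1, 1, 1)

Row-insert the values π_1, π_2, … into P one at a time, bumping the leftmost entry strictly greater than the inserted value down to the next row. The recording tableau Q records, in position (i, j), the step at which that cell was added to P.
  Insert 9 (step 1): P = [9];  Q = [1]
  Insert 4 (step 2): P = [4] / [9];  Q = [1] / [2]
  Insert 7 (step 3): P = [4, 7] / [9];  Q = [1, 3] / [2]
  Insert 5 (step 4): P = [4, 5] / [7] / [9];  Q = [1, 3] / [2] / [4]
  Insert 3 (step 5): P = [3, 5] / [4] / [7] / [9];  Q = [1, 3] / [2] / [4] / [5]
  Insert 6 (step 6): P = [3, 5, 6] / [4] / [7] / [9];  Q = [1, 3, 6] / [2] / [4] / [5]
  Insert 1 (step 7): P = [1, 5, 6] / [3] / [4] / [7] / [9];  Q = [1, 3, 6] / [2] / [4] / [5] / [7]
  Insert 2 (step 8): P = [1, 2, 6] / [3, 5] / [4] / [7] / [9];  Q = [1, 3, 6] / [2, 8] / [4] / [5] / [7]
  Insert 8 (step 9): P = [1, 2, 6, 8] / [3, 5] / [4] / [7] / [9];  Q = [1, 3, 6, 9] / [2, 8] / [4] / [5] / [7]
Final shape: (4, 2, 1, 1, 1).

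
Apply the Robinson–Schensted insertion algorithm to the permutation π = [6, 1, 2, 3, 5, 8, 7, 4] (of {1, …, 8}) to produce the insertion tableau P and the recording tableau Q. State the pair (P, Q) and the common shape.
P = [1, 2, 3, 4, 7] / [5, 8] / [6];  Q = [1, 3, 4, 5, 6] / [2, 7] / [8];  common shape = (5, 2, 1)

Row-insert the values π_1, π_2, … into P one at a time, bumping the leftmost entry strictly greater than the inserted value down to the next row. The recording tableau Q records, in position (i, j), the step at which that cell was added to P.
  Insert 6 (step 1): P = [6];  Q = [1]
  Insert 1 (step 2): P = [1] / [6];  Q = [1] / [2]
  Insert 2 (step 3): P = [1, 2] / [6];  Q = [1, 3] / [2]
  Insert 3 (step 4): P = [1, 2, 3] / [6];  Q = [1, 3, 4] / [2]
  Insert 5 (step 5): P = [1, 2, 3, 5] / [6];  Q = [1, 3, 4, 5] / [2]
  Insert 8 (step 6): P = [1, 2, 3, 5, 8] / [6];  Q = [1, 3, 4, 5, 6] / [2]
  Insert 7 (step 7): P = [1, 2, 3, 5, 7] / [6, 8];  Q = [1, 3, 4, 5, 6] / [2, 7]
  Insert 4 (step 8): P = [1, 2, 3, 4, 7] / [5, 8] / [6];  Q = [1, 3, 4, 5, 6] / [2, 7] / [8]
Final shape: (5, 2, 1).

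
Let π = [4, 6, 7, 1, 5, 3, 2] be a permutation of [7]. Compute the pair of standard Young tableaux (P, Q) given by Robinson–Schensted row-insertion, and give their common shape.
P = [1, 2, 7] / [3, 5] / [4] / [6];  Q = [1, 2, 3] / [4, 5] / [6] / [7];  common shape = (3, 2, 1, 1)

Row-insert the values π_1, π_2, … into P one at a time, bumping the leftmost entry strictly greater than the inserted value down to the next row. The recording tableau Q records, in position (i, j), the step at which that cell was added to P.
  Insert 4 (step 1): P = [4];  Q = [1]
  Insert 6 (step 2): P = [4, 6];  Q = [1, 2]
  Insert 7 (step 3): P = [4, 6, 7];  Q = [1, 2, 3]
  Insert 1 (step 4): P = [1, 6, 7] / [4];  Q = [1, 2, 3] / [4]
  Insert 5 (step 5): P = [1, 5, 7] / [4, 6];  Q = [1, 2, 3] / [4, 5]
  Insert 3 (step 6): P = [1, 3, 7] / [4, 5] / [6];  Q = [1, 2, 3] / [4, 5] / [6]
  Insert 2 (step 7): P = [1, 2, 7] / [3, 5] / [4] / [6];  Q = [1, 2, 3] / [4, 5] / [6] / [7]
Final shape: (3, 2, 1, 1).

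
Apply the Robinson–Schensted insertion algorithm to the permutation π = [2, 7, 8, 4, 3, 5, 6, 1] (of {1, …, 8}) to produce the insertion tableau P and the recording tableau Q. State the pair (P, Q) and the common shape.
P = [1, 3, 5, 6] / [2, 8] / [4] / [7];  Q = [1, 2, 3, 7] / [4, 6] / [5] / [8];  common shape = (4, 2, 1, 1)

Row-insert the values π_1, π_2, … into P one at a time, bumping the leftmost entry strictly greater than the inserted value down to the next row. The recording tableau Q records, in position (i, j), the step at which that cell was added to P.
  Insert 2 (step 1): P = [2];  Q = [1]
  Insert 7 (step 2): P = [2, 7];  Q = [1, 2]
  Insert 8 (step 3): P = [2, 7, 8];  Q = [1, 2, 3]
  Insert 4 (step 4): P = [2, 4, 8] / [7];  Q = [1, 2, 3] / [4]
  Insert 3 (step 5): P = [2, 3, 8] / [4] / [7];  Q = [1, 2, 3] / [4] / [5]
  Insert 5 (step 6): P = [2, 3, 5] / [4, 8] / [7];  Q = [1, 2, 3] / [4, 6] / [5]
  Insert 6 (step 7): P = [2, 3, 5, 6] / [4, 8] / [7];  Q = [1, 2, 3, 7] / [4, 6] / [5]
  Insert 1 (step 8): P = [1, 3, 5, 6] / [2, 8] / [4] / [7];  Q = [1, 2, 3, 7] / [4, 6] / [5] / [8]
Final shape: (4, 2, 1, 1).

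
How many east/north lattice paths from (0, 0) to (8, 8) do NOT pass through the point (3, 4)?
Number of paths = 8460

Total paths from (0, 0) to (8, 8): C(16, 8) = 12870. Paths through (3, 4): (paths (0, 0) → (3, 4)) × (paths (3, 4) → (8, 8)) = C(7, 3) · C(9, 5) = 35 · 126 = 4410. Avoidance count = 12870 − 4410 = 8460.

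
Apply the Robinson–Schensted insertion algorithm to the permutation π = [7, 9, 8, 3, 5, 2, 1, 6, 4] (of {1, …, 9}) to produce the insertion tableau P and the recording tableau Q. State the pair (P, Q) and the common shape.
P = [1, 4, 6] / [2, 5] / [3, 8] / [7] / [9];  Q = [1, 2, 8] / [3, 5] / [4, 9] / [6] / [7];  common shape = (3, 2, 2, 1, 1)

Row-insert the values π_1, π_2, … into P one at a time, bumping the leftmost entry strictly greater than the inserted value down to the next row. The recording tableau Q records, in position (i, j), the step at which that cell was added to P.
  Insert 7 (step 1): P = [7];  Q = [1]
  Insert 9 (step 2): P = [7, 9];  Q = [1, 2]
  Insert 8 (step 3): P = [7, 8] / [9];  Q = [1, 2] / [3]
  Insert 3 (step 4): P = [3, 8] / [7] / [9];  Q = [1, 2] / [3] / [4]
  Insert 5 (step 5): P = [3, 5] / [7, 8] / [9];  Q = [1, 2] / [3, 5] / [4]
  Insert 2 (step 6): P = [2, 5] / [3, 8] / [7] / [9];  Q = [1, 2] / [3, 5] / [4] / [6]
  Insert 1 (step 7): P = [1, 5] / [2, 8] / [3] / [7] / [9];  Q = [1, 2] / [3, 5] / [4] / [6] / [7]
  Insert 6 (step 8): P = [1, 5, 6] / [2, 8] / [3] / [7] / [9];  Q = [1, 2, 8] / [3, 5] / [4] / [6] / [7]
  Insert 4 (step 9): P = [1, 4, 6] / [2, 5] / [3, 8] / [7] / [9];  Q = [1, 2, 8] / [3, 5] / [4, 9] / [6] / [7]
Final shape: (3, 2, 2, 1, 1).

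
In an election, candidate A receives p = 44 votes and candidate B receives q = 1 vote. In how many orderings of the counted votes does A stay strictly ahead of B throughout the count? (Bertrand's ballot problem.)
Strict-lead orderings = 43

Total orderings of the 45 votes with 44 for A: C(45, 44) = 45. By the Bertrand ballot formula (Cycle Lemma / reflection principle), the number of orderings in which A is strictly ahead of B throughout is (p − q)/(p + q) · C(p + q, p) = (44 − 1)/(44 + 1) · 45 = 43.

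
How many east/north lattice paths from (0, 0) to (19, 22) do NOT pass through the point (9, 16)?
Number of paths = 228302526400

Total paths from (0, 0) to (19, 22): C(41, 19) = 244662670200. Paths through (9, 16): (paths (0, 0) → (9, 16)) × (paths (9, 16) → (19, 22)) = C(25, 9) · C(16, 10) = 2042975 · 8008 = 16360143800. Avoidance count = 244662670200 − 16360143800 = 228302526400.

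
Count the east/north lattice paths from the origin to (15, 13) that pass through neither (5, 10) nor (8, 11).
Number of paths = 34294782

Inclusion–exclusion. Total paths: C(28, 15) = 37442160. Through P₁: C(15, 5)·C(13, 10) = 858858. Through P₂: C(19, 8)·C(9, 7) = 2720952. Since P₁ is strictly southwest of P₂, a monotone path through both must visit P₁ then P₂; paths through both = C(15, 5)·C(4, 3)·C(9, 7) = 432432. Avoid both = 37442160 − 858858 − 2720952 + 432432 = 34294782.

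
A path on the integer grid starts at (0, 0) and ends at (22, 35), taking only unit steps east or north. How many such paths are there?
Number of paths = 3489348548829780

A monotone lattice path from (0, 0) to (22, 35) consists of 22 east steps and 35 north steps in some order, so it is determined by which 22 of the 57 steps are east. The count is C(57, 22) = 3489348548829780.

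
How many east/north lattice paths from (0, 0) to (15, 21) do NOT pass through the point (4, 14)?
Number of paths = 5470521120

Total paths from (0, 0) to (15, 21): C(36, 15) = 5567902560. Paths through (4, 14): (paths (0, 0) → (4, 14)) × (paths (4, 14) → (15, 21)) = C(18, 4) · C(18, 11) = 3060 · 31824 = 97381440. Avoidance count = 5567902560 − 97381440 = 5470521120.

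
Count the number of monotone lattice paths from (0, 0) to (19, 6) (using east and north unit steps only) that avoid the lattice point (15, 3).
Number of paths = 148540

Total paths from (0, 0) to (19, 6): C(25, 19) = 177100. Paths through (15, 3): (paths (0, 0) → (15, 3)) × (paths (15, 3) → (19, 6)) = C(18, 15) · C(7, 4) = 816 · 35 = 28560. Avoidance count = 177100 − 28560 = 148540.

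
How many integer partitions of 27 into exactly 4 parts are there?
p(27, 4 parts) = 150

Partitions of n into exactly k parts are in bijection with partitions of n − k into at most k parts (subtract 1 from each part). So p(27, exactly 4) = p(23, parts ≤ 4). Computing via the recurrence p(m, j) = p(m, j−1) + p(m−j, j) gives 150.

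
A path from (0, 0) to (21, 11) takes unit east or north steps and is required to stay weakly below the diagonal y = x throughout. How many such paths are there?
Number of paths = 64512240

By the reflection principle (André's argument), the number of monotone paths to (21, 11) with n ≤ m that never go above y = x is C(32, 21) − C(32, 22) = 129024480 − 64512240 = 64512240.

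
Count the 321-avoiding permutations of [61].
C_61 = 6182127958584855650487080847216336

These 321-avoiding permutations are counted by the Catalan number C_n = (1/(n + 1)) · C(2n, n). For n = 61: C_61 = (1/62) · C(122, 61) = 383291933432261050330199012527412832/62 = 6182127958584855650487080847216336.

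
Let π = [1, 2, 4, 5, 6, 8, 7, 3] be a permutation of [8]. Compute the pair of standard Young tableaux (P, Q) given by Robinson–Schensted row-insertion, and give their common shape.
P = [1, 2, 3, 5, 6, 7] / [4] / [8];  Q = [1, 2, 3, 4, 5, 6] / [7] / [8];  common shape = (6, 1, 1)

Row-insert the values π_1, π_2, … into P one at a time, bumping the leftmost entry strictly greater than the inserted value down to the next row. The recording tableau Q records, in position (i, j), the step at which that cell was added to P.
  Insert 1 (step 1): P = [1];  Q = [1]
  Insert 2 (step 2): P = [1, 2];  Q = [1, 2]
  Insert 4 (step 3): P = [1, 2, 4];  Q = [1, 2, 3]
  Insert 5 (step 4): P = [1, 2, 4, 5];  Q = [1, 2, 3, 4]
  Insert 6 (step 5): P = [1, 2, 4, 5, 6];  Q = [1, 2, 3, 4, 5]
  Insert 8 (step 6): P = [1, 2, 4, 5, 6, 8];  Q = [1, 2, 3, 4, 5, 6]
  Insert 7 (step 7): P = [1, 2, 4, 5, 6, 7] / [8];  Q = [1, 2, 3, 4, 5, 6] / [7]
  Insert 3 (step 8): P = [1, 2, 3, 5, 6, 7] / [4] / [8];  Q = [1, 2, 3, 4, 5, 6] / [7] / [8]
Final shape: (6, 1, 1).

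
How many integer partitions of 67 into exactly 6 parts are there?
p(67, 6 parts) = 21301

Partitions of n into exactly k parts are in bijection with partitions of n − k into at most k parts (subtract 1 from each part). So p(67, exactly 6) = p(61, parts ≤ 6). Computing via the recurrence p(m, j) = p(m, j−1) + p(m−j, j) gives 21301.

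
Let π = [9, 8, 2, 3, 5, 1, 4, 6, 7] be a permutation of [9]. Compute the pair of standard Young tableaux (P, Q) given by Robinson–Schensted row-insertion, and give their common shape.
P = [1, 3, 4, 6, 7] / [2, 5] / [8] / [9];  Q = [1, 4, 5, 8, 9] / [2, 7] / [3] / [6];  common shape = (5, 2, 1, 1)

Row-insert the values π_1, π_2, … into P one at a time, bumping the leftmost entry strictly greater than the inserted value down to the next row. The recording tableau Q records, in position (i, j), the step at which that cell was added to P.
  Insert 9 (step 1): P = [9];  Q = [1]
  Insert 8 (step 2): P = [8] / [9];  Q = [1] / [2]
  Insert 2 (step 3): P = [2] / [8] / [9];  Q = [1] / [2] / [3]
  Insert 3 (step 4): P = [2, 3] / [8] / [9];  Q = [1, 4] / [2] / [3]
  Insert 5 (step 5): P = [2, 3, 5] / [8] / [9];  Q = [1, 4, 5] / [2] / [3]
  Insert 1 (step 6): P = [1, 3, 5] / [2] / [8] / [9];  Q = [1, 4, 5] / [2] / [3] / [6]
  Insert 4 (step 7): P = [1, 3, 4] / [2, 5] / [8] / [9];  Q = [1, 4, 5] / [2, 7] / [3] / [6]
  Insert 6 (step 8): P = [1, 3, 4, 6] / [2, 5] / [8] / [9];  Q = [1, 4, 5, 8] / [2, 7] / [3] / [6]
  Insert 7 (step 9): P = [1, 3, 4, 6, 7] / [2, 5] / [8] / [9];  Q = [1, 4, 5, 8, 9] / [2, 7] / [3] / [6]
Final shape: (5, 2, 1, 1).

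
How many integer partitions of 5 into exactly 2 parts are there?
p(5, 2 parts) = 2

Partitions of n into exactly k parts ↔ partitions of n − k into at most k parts (subtract 1 from each part). For n = 5, k = 2, the partitions are: 4+1, 3+2. Count = 2.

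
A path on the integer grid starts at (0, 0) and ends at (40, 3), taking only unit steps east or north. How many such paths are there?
Number of paths = 12341

A monotone lattice path from (0, 0) to (40, 3) consists of 40 east steps and 3 north steps in some order, so it is determined by which 40 of the 43 steps are east. The count is C(43, 40) = 12341.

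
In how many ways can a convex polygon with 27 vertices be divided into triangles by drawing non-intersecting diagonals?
C_25 = 4861946401452

These polygon triangulations are counted by the Catalan number C_n = (1/(n + 1)) · C(2n, n). For n = 25: C_25 = (1/26) · C(50, 25) = 126410606437752/26 = 4861946401452.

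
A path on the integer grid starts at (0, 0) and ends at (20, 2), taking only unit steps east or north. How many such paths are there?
Number of paths = 231

A monotone lattice path from (0, 0) to (20, 2) consists of 20 east steps and 2 north steps in some order, so it is determined by which 20 of the 22 steps are east. The count is C(22, 20) = 231.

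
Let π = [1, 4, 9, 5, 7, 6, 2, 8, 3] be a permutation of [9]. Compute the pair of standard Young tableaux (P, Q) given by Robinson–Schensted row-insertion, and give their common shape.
P = [1, 2, 3, 6, 8] / [4, 5] / [7] / [9];  Q = [1, 2, 3, 5, 8] / [4, 9] / [6] / [7];  common shape = (5, 2, 1, 1)

Row-insert the values π_1, π_2, … into P one at a time, bumping the leftmost entry strictly greater than the inserted value down to the next row. The recording tableau Q records, in position (i, j), the step at which that cell was added to P.
  Insert 1 (step 1): P = [1];  Q = [1]
  Insert 4 (step 2): P = [1, 4];  Q = [1, 2]
  Insert 9 (step 3): P = [1, 4, 9];  Q = [1, 2, 3]
  Insert 5 (step 4): P = [1, 4, 5] / [9];  Q = [1, 2, 3] / [4]
  Insert 7 (step 5): P = [1, 4, 5, 7] / [9];  Q = [1, 2, 3, 5] / [4]
  Insert 6 (step 6): P = [1, 4, 5, 6] / [7] / [9];  Q = [1, 2, 3, 5] / [4] / [6]
  Insert 2 (step 7): P = [1, 2, 5, 6] / [4] / [7] / [9];  Q = [1, 2, 3, 5] / [4] / [6] / [7]
  Insert 8 (step 8): P = [1, 2, 5, 6, 8] / [4] / [7] / [9];  Q = [1, 2, 3, 5, 8] / [4] / [6] / [7]
  Insert 3 (step 9): P = [1, 2, 3, 6, 8] / [4, 5] / [7] / [9];  Q = [1, 2, 3, 5, 8] / [4, 9] / [6] / [7]
Final shape: (5, 2, 1, 1).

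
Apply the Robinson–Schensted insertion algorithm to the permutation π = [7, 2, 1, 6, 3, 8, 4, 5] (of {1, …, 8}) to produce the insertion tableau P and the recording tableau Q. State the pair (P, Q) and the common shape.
P = [1, 3, 4, 5] / [2, 6, 8] / [7];  Q = [1, 4, 6, 8] / [2, 5, 7] / [3];  common shape = (4, 3, 1)

Row-insert the values π_1, π_2, … into P one at a time, bumping the leftmost entry strictly greater than the inserted value down to the next row. The recording tableau Q records, in position (i, j), the step at which that cell was added to P.
  Insert 7 (step 1): P = [7];  Q = [1]
  Insert 2 (step 2): P = [2] / [7];  Q = [1] / [2]
  Insert 1 (step 3): P = [1] / [2] / [7];  Q = [1] / [2] / [3]
  Insert 6 (step 4): P = [1, 6] / [2] / [7];  Q = [1, 4] / [2] / [3]
  Insert 3 (step 5): P = [1, 3] / [2, 6] / [7];  Q = [1, 4] / [2, 5] / [3]
  Insert 8 (step 6): P = [1, 3, 8] / [2, 6] / [7];  Q = [1, 4, 6] / [2, 5] / [3]
  Insert 4 (step 7): P = [1, 3, 4] / [2, 6, 8] / [7];  Q = [1, 4, 6] / [2, 5, 7] / [3]
  Insert 5 (step 8): P = [1, 3, 4, 5] / [2, 6, 8] / [7];  Q = [1, 4, 6, 8] / [2, 5, 7] / [3]
Final shape: (4, 3, 1).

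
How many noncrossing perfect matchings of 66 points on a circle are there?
C_33 = 212336130412243110

These noncrossing handshakes are counted by the Catalan number C_n = (1/(n + 1)) · C(2n, n). For n = 33: C_33 = (1/34) · C(66, 33) = 7219428434016265740/34 = 212336130412243110.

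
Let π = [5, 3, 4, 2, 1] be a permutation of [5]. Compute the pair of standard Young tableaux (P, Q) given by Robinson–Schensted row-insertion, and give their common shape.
P = [1, 4] / [2] / [3] / [5];  Q = [1, 3] / [2] / [4] / [5];  common shape = (2, 1, 1, 1)

Row-insert the values π_1, π_2, … into P one at a time, bumping the leftmost entry strictly greater than the inserted value down to the next row. The recording tableau Q records, in position (i, j), the step at which that cell was added to P.
  Insert 5 (step 1): P = [5];  Q = [1]
  Insert 3 (step 2): P = [3] / [5];  Q = [1] / [2]
  Insert 4 (step 3): P = [3, 4] / [5];  Q = [1, 3] / [2]
  Insert 2 (step 4): P = [2, 4] / [3] / [5];  Q = [1, 3] / [2] / [4]
  Insert 1 (step 5): P = [1, 4] / [2] / [3] / [5];  Q = [1, 3] / [2] / [4] / [5]
Final shape: (2, 1, 1, 1).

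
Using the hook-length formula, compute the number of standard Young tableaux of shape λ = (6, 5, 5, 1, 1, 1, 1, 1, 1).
# SYT of shape (6, 5, 5, 1, 1, 1, 1, 1, 1) = 349188840

Hook-length formula: f^λ = n! / Π hook(c), product over all cells c of the Young diagram. For λ = (6, 5, 5, 1, 1, 1, 1, 1, 1), n = 22 boxes. Hook lengths by row (left-to-right, top-to-bottom): [14, 7, 6, 5, 4, 1]; [12, 5, 4, 3, 2]; [11, 4, 3, 2, 1]; [6]; [5]; [4]; [3]; [2]; [1]. Product of hooks = 3218890752000. So f^λ = 22! / 3218890752000 = 1124000727777607680000 / 3218890752000 = 349188840.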